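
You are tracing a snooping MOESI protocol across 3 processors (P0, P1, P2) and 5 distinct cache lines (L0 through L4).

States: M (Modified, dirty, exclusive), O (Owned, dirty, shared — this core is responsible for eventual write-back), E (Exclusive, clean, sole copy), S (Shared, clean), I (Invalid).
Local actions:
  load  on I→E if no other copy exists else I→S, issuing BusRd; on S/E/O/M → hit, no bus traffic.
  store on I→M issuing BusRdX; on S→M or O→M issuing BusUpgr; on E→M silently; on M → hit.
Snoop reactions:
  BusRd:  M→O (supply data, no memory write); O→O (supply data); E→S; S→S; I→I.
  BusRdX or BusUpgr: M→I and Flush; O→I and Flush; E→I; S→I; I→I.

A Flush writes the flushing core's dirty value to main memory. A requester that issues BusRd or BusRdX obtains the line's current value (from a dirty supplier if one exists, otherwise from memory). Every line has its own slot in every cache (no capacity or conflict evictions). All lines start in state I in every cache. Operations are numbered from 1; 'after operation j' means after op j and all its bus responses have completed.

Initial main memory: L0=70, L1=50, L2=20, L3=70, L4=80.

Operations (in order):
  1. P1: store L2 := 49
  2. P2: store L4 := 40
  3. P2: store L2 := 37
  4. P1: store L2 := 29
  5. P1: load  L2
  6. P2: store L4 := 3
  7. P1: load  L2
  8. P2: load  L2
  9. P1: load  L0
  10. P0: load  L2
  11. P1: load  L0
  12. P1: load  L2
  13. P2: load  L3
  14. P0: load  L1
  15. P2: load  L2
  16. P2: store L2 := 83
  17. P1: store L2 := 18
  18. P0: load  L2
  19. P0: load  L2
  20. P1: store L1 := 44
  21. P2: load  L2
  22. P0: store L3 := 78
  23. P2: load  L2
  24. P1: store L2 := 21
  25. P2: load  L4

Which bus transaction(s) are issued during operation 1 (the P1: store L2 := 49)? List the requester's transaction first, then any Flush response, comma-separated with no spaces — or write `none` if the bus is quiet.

bus = BusRdX

1. P1: store L2 := 49  bus=[BusRdX]  L2: P0=I P1=M P2=I  mem[L2]=20
2. P2: store L4 := 40  bus=[BusRdX]  L4: P0=I P1=I P2=M  mem[L4]=80
3. P2: store L2 := 37  bus=[BusRdX,Flush]  L2: P0=I P1=I P2=M  mem[L2]=49
4. P1: store L2 := 29  bus=[BusRdX,Flush]  L2: P0=I P1=M P2=I  mem[L2]=37
5. P1: load  L2  bus=[-]  L2: P0=I P1=M P2=I  mem[L2]=37
6. P2: store L4 := 3  bus=[-]  L4: P0=I P1=I P2=M  mem[L4]=80
7. P1: load  L2  bus=[-]  L2: P0=I P1=M P2=I  mem[L2]=37
8. P2: load  L2  bus=[BusRd]  L2: P0=I P1=O P2=S  mem[L2]=37
9. P1: load  L0  bus=[BusRd]  L0: P0=I P1=E P2=I  mem[L0]=70
10. P0: load  L2  bus=[BusRd]  L2: P0=S P1=O P2=S  mem[L2]=37
11. P1: load  L0  bus=[-]  L0: P0=I P1=E P2=I  mem[L0]=70
12. P1: load  L2  bus=[-]  L2: P0=S P1=O P2=S  mem[L2]=37
13. P2: load  L3  bus=[BusRd]  L3: P0=I P1=I P2=E  mem[L3]=70
14. P0: load  L1  bus=[BusRd]  L1: P0=E P1=I P2=I  mem[L1]=50
15. P2: load  L2  bus=[-]  L2: P0=S P1=O P2=S  mem[L2]=37
16. P2: store L2 := 83  bus=[BusUpgr,Flush]  L2: P0=I P1=I P2=M  mem[L2]=29
17. P1: store L2 := 18  bus=[BusRdX,Flush]  L2: P0=I P1=M P2=I  mem[L2]=83
18. P0: load  L2  bus=[BusRd]  L2: P0=S P1=O P2=I  mem[L2]=83
19. P0: load  L2  bus=[-]  L2: P0=S P1=O P2=I  mem[L2]=83
20. P1: store L1 := 44  bus=[BusRdX]  L1: P0=I P1=M P2=I  mem[L1]=50
21. P2: load  L2  bus=[BusRd]  L2: P0=S P1=O P2=S  mem[L2]=83
22. P0: store L3 := 78  bus=[BusRdX]  L3: P0=M P1=I P2=I  mem[L3]=70
23. P2: load  L2  bus=[-]  L2: P0=S P1=O P2=S  mem[L2]=83
24. P1: store L2 := 21  bus=[BusUpgr]  L2: P0=I P1=M P2=I  mem[L2]=83
25. P2: load  L4  bus=[-]  L4: P0=I P1=I P2=M  mem[L4]=80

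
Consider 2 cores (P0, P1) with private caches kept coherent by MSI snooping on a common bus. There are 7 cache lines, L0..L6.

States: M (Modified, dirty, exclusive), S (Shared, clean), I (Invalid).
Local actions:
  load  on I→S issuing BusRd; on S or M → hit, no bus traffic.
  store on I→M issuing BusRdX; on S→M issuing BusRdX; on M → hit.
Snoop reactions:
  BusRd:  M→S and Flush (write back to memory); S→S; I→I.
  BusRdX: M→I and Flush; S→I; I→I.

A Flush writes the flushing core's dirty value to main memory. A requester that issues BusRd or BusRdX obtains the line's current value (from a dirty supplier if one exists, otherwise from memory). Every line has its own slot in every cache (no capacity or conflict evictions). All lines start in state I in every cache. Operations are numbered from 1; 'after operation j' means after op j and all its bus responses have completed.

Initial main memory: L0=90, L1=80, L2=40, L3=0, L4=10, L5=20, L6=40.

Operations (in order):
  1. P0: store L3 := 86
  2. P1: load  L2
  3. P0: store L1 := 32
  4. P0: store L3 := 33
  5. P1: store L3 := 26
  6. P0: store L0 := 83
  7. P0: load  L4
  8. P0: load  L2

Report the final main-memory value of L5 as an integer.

memory[L5] = 20

step 1: P0: store L3 := 86  ⟶  MI  (L3)  txn=BusRdX  M[L3]=0
step 2: P1: load  L2  ⟶  IS  (L2)  txn=BusRd  M[L2]=40
step 3: P0: store L1 := 32  ⟶  MI  (L1)  txn=BusRdX  M[L1]=80
step 4: P0: store L3 := 33  ⟶  MI  (L3)  txn=∅  M[L3]=0
step 5: P1: store L3 := 26  ⟶  IM  (L3)  txn=BusRdX+Flush  M[L3]=33
step 6: P0: store L0 := 83  ⟶  MI  (L0)  txn=BusRdX  M[L0]=90
step 7: P0: load  L4  ⟶  SI  (L4)  txn=BusRd  M[L4]=10
step 8: P0: load  L2  ⟶  SS  (L2)  txn=BusRd  M[L2]=40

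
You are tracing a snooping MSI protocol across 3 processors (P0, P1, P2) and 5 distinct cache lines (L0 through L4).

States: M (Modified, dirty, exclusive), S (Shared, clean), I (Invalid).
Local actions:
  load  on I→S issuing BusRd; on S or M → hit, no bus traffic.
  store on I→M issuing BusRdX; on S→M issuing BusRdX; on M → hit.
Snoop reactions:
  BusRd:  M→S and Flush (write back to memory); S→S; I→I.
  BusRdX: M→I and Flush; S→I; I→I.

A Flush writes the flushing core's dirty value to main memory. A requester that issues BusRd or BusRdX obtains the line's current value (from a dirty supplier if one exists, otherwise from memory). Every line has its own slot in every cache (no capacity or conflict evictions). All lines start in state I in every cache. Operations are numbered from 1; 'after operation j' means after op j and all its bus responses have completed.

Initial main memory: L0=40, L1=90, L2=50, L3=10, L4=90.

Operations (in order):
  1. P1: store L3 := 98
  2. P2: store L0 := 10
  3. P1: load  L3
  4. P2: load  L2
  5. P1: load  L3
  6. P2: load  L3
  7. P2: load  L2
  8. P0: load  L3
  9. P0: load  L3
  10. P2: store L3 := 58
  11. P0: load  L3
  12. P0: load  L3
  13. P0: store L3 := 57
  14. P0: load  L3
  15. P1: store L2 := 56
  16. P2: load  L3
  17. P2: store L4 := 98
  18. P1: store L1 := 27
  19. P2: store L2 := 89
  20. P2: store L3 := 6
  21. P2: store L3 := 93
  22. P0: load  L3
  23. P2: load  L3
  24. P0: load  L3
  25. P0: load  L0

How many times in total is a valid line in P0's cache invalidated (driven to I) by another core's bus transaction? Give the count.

invalidations = 2

1. P1: store L3 := 98  bus=[BusRdX]  L3: P0=I P1=M P2=I  mem[L3]=10
2. P2: store L0 := 10  bus=[BusRdX]  L0: P0=I P1=I P2=M  mem[L0]=40
3. P1: load  L3  bus=[-]  L3: P0=I P1=M P2=I  mem[L3]=10
4. P2: load  L2  bus=[BusRd]  L2: P0=I P1=I P2=S  mem[L2]=50
5. P1: load  L3  bus=[-]  L3: P0=I P1=M P2=I  mem[L3]=10
6. P2: load  L3  bus=[BusRd,Flush]  L3: P0=I P1=S P2=S  mem[L3]=98
7. P2: load  L2  bus=[-]  L2: P0=I P1=I P2=S  mem[L2]=50
8. P0: load  L3  bus=[BusRd]  L3: P0=S P1=S P2=S  mem[L3]=98
9. P0: load  L3  bus=[-]  L3: P0=S P1=S P2=S  mem[L3]=98
10. P2: store L3 := 58  bus=[BusRdX]  L3: P0=I P1=I P2=M  mem[L3]=98
11. P0: load  L3  bus=[BusRd,Flush]  L3: P0=S P1=I P2=S  mem[L3]=58
12. P0: load  L3  bus=[-]  L3: P0=S P1=I P2=S  mem[L3]=58
13. P0: store L3 := 57  bus=[BusRdX]  L3: P0=M P1=I P2=I  mem[L3]=58
14. P0: load  L3  bus=[-]  L3: P0=M P1=I P2=I  mem[L3]=58
15. P1: store L2 := 56  bus=[BusRdX]  L2: P0=I P1=M P2=I  mem[L2]=50
16. P2: load  L3  bus=[BusRd,Flush]  L3: P0=S P1=I P2=S  mem[L3]=57
17. P2: store L4 := 98  bus=[BusRdX]  L4: P0=I P1=I P2=M  mem[L4]=90
18. P1: store L1 := 27  bus=[BusRdX]  L1: P0=I P1=M P2=I  mem[L1]=90
19. P2: store L2 := 89  bus=[BusRdX,Flush]  L2: P0=I P1=I P2=M  mem[L2]=56
20. P2: store L3 := 6  bus=[BusRdX]  L3: P0=I P1=I P2=M  mem[L3]=57
21. P2: store L3 := 93  bus=[-]  L3: P0=I P1=I P2=M  mem[L3]=57
22. P0: load  L3  bus=[BusRd,Flush]  L3: P0=S P1=I P2=S  mem[L3]=93
23. P2: load  L3  bus=[-]  L3: P0=S P1=I P2=S  mem[L3]=93
24. P0: load  L3  bus=[-]  L3: P0=S P1=I P2=S  mem[L3]=93
25. P0: load  L0  bus=[BusRd,Flush]  L0: P0=S P1=I P2=S  mem[L0]=10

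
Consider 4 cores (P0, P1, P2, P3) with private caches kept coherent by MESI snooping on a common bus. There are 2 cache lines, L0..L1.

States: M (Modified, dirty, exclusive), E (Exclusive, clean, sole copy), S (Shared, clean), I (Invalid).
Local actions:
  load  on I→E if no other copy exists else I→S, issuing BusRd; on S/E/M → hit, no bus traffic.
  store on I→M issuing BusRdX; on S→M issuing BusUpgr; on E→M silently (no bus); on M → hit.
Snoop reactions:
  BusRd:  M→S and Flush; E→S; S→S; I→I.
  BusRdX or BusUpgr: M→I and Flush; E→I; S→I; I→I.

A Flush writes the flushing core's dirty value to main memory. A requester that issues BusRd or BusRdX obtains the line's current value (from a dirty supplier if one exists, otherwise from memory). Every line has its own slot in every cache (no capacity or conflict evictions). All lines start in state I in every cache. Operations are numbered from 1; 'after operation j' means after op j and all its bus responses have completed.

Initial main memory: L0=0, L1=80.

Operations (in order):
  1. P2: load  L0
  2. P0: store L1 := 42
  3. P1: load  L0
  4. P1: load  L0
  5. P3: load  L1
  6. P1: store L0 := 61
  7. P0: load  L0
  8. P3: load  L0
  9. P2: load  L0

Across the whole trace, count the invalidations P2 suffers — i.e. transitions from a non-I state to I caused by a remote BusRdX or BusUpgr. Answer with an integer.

invalidations = 1

[1] P2: load  L0 | P0:I, P1:I, P2:E(0), P3:I | bus: BusRd
[2] P0: store L1 := 42 | P0:M(42), P1:I, P2:I, P3:I | bus: BusRdX
[3] P1: load  L0 | P0:I, P1:S(0), P2:S(0), P3:I | bus: BusRd
[4] P1: load  L0 | P0:I, P1:S(0), P2:S(0), P3:I | bus: none
[5] P3: load  L1 | P0:S(42), P1:I, P2:I, P3:S(42) | bus: BusRd,Flush
[6] P1: store L0 := 61 | P0:I, P1:M(61), P2:I, P3:I | bus: BusUpgr
[7] P0: load  L0 | P0:S(61), P1:S(61), P2:I, P3:I | bus: BusRd,Flush
[8] P3: load  L0 | P0:S(61), P1:S(61), P2:I, P3:S(61) | bus: BusRd
[9] P2: load  L0 | P0:S(61), P1:S(61), P2:S(61), P3:S(61) | bus: BusRd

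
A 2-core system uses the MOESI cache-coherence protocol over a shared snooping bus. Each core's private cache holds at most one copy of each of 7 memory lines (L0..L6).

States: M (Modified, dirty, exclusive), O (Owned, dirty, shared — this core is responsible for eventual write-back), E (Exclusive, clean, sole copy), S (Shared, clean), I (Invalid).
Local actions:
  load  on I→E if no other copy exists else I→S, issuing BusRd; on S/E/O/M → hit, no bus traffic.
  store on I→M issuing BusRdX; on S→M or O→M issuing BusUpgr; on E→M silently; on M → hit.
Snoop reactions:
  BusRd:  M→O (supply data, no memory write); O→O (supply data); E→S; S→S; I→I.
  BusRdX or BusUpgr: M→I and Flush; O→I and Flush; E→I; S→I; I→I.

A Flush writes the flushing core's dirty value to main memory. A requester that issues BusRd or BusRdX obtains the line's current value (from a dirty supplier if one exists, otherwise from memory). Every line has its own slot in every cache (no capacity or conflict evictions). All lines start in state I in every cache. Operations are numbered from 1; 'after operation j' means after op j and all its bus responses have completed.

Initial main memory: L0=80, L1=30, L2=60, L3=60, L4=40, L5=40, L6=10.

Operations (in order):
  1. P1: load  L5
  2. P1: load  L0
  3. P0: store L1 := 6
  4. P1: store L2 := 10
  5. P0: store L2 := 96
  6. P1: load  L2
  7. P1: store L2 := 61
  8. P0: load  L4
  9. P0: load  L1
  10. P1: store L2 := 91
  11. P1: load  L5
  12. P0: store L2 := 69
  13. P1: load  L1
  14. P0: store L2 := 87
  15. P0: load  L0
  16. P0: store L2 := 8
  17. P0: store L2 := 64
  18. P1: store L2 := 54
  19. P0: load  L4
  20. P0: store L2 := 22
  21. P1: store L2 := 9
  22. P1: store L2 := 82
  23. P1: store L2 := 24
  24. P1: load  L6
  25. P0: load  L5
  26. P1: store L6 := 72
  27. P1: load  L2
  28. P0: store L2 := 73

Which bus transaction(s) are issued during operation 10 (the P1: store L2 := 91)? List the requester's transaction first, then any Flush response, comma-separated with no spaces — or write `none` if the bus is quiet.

[1] P1: load  L5 | P0:I, P1:E(40) | bus: BusRd
[2] P1: load  L0 | P0:I, P1:E(80) | bus: BusRd
[3] P0: store L1 := 6 | P0:M(6), P1:I | bus: BusRdX
[4] P1: store L2 := 10 | P0:I, P1:M(10) | bus: BusRdX
[5] P0: store L2 := 96 | P0:M(96), P1:I | bus: BusRdX,Flush
[6] P1: load  L2 | P0:O(96), P1:S(96) | bus: BusRd
[7] P1: store L2 := 61 | P0:I, P1:M(61) | bus: BusUpgr,Flush
[8] P0: load  L4 | P0:E(40), P1:I | bus: BusRd
[9] P0: load  L1 | P0:M(6), P1:I | bus: none
[10] P1: store L2 := 91 | P0:I, P1:M(91) | bus: none
[11] P1: load  L5 | P0:I, P1:E(40) | bus: none
[12] P0: store L2 := 69 | P0:M(69), P1:I | bus: BusRdX,Flush
[13] P1: load  L1 | P0:O(6), P1:S(6) | bus: BusRd
[14] P0: store L2 := 87 | P0:M(87), P1:I | bus: none
[15] P0: load  L0 | P0:S(80), P1:S(80) | bus: BusRd
[16] P0: store L2 := 8 | P0:M(8), P1:I | bus: none
[17] P0: store L2 := 64 | P0:M(64), P1:I | bus: none
[18] P1: store L2 := 54 | P0:I, P1:M(54) | bus: BusRdX,Flush
[19] P0: load  L4 | P0:E(40), P1:I | bus: none
[20] P0: store L2 := 22 | P0:M(22), P1:I | bus: BusRdX,Flush
[21] P1: store L2 := 9 | P0:I, P1:M(9) | bus: BusRdX,Flush
[22] P1: store L2 := 82 | P0:I, P1:M(82) | bus: none
[23] P1: store L2 := 24 | P0:I, P1:M(24) | bus: none
[24] P1: load  L6 | P0:I, P1:E(10) | bus: BusRd
[25] P0: load  L5 | P0:S(40), P1:S(40) | bus: BusRd
[26] P1: store L6 := 72 | P0:I, P1:M(72) | bus: none
[27] P1: load  L2 | P0:I, P1:M(24) | bus: none
[28] P0: store L2 := 73 | P0:M(73), P1:I | bus: BusRdX,Flush

bus = none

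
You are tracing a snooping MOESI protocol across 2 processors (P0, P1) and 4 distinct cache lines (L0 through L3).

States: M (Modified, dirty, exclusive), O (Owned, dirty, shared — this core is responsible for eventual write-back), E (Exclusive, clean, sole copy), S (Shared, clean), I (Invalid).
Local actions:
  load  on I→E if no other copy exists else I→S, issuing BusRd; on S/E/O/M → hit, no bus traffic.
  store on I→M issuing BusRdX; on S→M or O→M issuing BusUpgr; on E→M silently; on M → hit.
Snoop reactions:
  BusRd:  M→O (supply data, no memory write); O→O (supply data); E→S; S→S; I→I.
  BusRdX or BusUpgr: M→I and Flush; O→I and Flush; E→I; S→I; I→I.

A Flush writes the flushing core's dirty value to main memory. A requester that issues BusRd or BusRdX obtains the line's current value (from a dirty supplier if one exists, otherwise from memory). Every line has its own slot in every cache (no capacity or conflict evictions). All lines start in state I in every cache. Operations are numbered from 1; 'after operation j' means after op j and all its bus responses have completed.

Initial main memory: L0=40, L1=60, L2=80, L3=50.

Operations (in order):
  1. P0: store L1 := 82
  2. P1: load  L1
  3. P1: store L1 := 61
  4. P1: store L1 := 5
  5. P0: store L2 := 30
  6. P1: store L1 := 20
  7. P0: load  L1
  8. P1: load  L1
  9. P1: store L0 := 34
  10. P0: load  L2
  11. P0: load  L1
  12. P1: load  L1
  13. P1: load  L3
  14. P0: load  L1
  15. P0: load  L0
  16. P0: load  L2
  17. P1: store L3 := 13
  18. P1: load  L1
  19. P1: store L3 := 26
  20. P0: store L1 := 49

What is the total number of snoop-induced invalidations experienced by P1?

invalidations = 1

[1] P0: store L1 := 82 | P0:M(82), P1:I | bus: BusRdX
[2] P1: load  L1 | P0:O(82), P1:S(82) | bus: BusRd
[3] P1: store L1 := 61 | P0:I, P1:M(61) | bus: BusUpgr,Flush
[4] P1: store L1 := 5 | P0:I, P1:M(5) | bus: none
[5] P0: store L2 := 30 | P0:M(30), P1:I | bus: BusRdX
[6] P1: store L1 := 20 | P0:I, P1:M(20) | bus: none
[7] P0: load  L1 | P0:S(20), P1:O(20) | bus: BusRd
[8] P1: load  L1 | P0:S(20), P1:O(20) | bus: none
[9] P1: store L0 := 34 | P0:I, P1:M(34) | bus: BusRdX
[10] P0: load  L2 | P0:M(30), P1:I | bus: none
[11] P0: load  L1 | P0:S(20), P1:O(20) | bus: none
[12] P1: load  L1 | P0:S(20), P1:O(20) | bus: none
[13] P1: load  L3 | P0:I, P1:E(50) | bus: BusRd
[14] P0: load  L1 | P0:S(20), P1:O(20) | bus: none
[15] P0: load  L0 | P0:S(34), P1:O(34) | bus: BusRd
[16] P0: load  L2 | P0:M(30), P1:I | bus: none
[17] P1: store L3 := 13 | P0:I, P1:M(13) | bus: none
[18] P1: load  L1 | P0:S(20), P1:O(20) | bus: none
[19] P1: store L3 := 26 | P0:I, P1:M(26) | bus: none
[20] P0: store L1 := 49 | P0:M(49), P1:I | bus: BusUpgr,Flush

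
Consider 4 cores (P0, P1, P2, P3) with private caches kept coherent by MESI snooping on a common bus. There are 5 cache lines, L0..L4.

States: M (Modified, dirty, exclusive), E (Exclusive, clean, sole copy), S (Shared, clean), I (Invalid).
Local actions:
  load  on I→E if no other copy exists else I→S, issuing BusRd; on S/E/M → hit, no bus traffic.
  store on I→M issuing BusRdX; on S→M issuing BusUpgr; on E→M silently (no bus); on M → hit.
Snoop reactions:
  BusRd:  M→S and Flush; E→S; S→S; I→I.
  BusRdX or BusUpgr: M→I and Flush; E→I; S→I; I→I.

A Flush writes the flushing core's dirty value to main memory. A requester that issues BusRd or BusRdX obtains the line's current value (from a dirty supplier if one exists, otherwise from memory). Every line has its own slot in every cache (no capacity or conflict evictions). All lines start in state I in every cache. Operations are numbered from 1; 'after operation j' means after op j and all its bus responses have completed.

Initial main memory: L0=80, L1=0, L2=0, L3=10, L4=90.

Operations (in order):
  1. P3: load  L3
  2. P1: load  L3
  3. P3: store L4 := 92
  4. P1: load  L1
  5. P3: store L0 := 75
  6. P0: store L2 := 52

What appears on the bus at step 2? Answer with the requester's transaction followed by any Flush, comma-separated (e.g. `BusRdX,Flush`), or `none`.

bus = BusRd

  op1 P3: load  L3 → I/I/I/E on L3; bus BusRd; mem=10
  op2 P1: load  L3 → I/S/I/S on L3; bus BusRd; mem=10
  op3 P3: store L4 := 92 → I/I/I/M on L4; bus BusRdX; mem=90
  op4 P1: load  L1 → I/E/I/I on L1; bus BusRd; mem=0
  op5 P3: store L0 := 75 → I/I/I/M on L0; bus BusRdX; mem=80
  op6 P0: store L2 := 52 → M/I/I/I on L2; bus BusRdX; mem=0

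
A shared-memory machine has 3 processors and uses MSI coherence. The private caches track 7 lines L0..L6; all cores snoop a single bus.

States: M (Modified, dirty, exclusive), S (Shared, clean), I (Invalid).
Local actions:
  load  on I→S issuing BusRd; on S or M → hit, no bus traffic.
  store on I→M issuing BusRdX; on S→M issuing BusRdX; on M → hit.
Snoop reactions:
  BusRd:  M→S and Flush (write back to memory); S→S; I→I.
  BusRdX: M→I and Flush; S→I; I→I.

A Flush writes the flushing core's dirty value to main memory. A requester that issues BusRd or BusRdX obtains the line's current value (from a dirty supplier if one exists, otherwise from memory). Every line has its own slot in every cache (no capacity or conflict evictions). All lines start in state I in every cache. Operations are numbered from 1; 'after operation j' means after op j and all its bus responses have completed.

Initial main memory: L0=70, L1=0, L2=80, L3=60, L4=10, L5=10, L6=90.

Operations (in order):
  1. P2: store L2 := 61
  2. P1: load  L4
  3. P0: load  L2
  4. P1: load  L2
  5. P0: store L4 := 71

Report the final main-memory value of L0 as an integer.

memory[L0] = 70

  op1 P2: store L2 := 61 → I/I/M on L2; bus BusRdX; mem=80
  op2 P1: load  L4 → I/S/I on L4; bus BusRd; mem=10
  op3 P0: load  L2 → S/I/S on L2; bus BusRd Flush; mem=61
  op4 P1: load  L2 → S/S/S on L2; bus BusRd; mem=61
  op5 P0: store L4 := 71 → M/I/I on L4; bus BusRdX; mem=10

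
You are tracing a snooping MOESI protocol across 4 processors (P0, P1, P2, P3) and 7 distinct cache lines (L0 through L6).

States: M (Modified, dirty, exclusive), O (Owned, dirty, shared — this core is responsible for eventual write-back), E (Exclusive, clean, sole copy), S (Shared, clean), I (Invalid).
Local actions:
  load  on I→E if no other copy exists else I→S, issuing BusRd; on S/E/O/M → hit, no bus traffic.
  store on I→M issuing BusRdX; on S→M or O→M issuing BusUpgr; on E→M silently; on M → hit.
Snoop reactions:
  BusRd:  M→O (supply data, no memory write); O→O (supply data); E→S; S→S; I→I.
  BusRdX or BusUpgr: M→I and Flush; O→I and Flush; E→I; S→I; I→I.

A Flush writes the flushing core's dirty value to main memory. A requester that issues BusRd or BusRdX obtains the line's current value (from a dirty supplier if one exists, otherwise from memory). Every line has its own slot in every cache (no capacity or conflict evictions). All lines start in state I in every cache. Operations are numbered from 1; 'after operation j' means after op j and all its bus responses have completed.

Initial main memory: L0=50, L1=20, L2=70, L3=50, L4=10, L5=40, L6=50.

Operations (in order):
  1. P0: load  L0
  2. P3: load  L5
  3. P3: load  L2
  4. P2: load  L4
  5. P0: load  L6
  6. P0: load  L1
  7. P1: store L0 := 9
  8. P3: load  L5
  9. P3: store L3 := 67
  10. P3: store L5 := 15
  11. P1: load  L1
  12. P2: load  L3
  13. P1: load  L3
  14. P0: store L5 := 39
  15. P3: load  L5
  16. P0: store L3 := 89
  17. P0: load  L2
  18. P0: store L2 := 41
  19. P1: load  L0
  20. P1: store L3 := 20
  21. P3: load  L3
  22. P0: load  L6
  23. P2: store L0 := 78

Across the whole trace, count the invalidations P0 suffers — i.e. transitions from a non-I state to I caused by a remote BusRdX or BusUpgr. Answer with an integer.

invalidations = 2

step 1: P0: load  L0  ⟶  EIII  (L0)  txn=BusRd  M[L0]=50
step 2: P3: load  L5  ⟶  IIIE  (L5)  txn=BusRd  M[L5]=40
step 3: P3: load  L2  ⟶  IIIE  (L2)  txn=BusRd  M[L2]=70
step 4: P2: load  L4  ⟶  IIEI  (L4)  txn=BusRd  M[L4]=10
step 5: P0: load  L6  ⟶  EIII  (L6)  txn=BusRd  M[L6]=50
step 6: P0: load  L1  ⟶  EIII  (L1)  txn=BusRd  M[L1]=20
step 7: P1: store L0 := 9  ⟶  IMII  (L0)  txn=BusRdX  M[L0]=50
step 8: P3: load  L5  ⟶  IIIE  (L5)  txn=∅  M[L5]=40
step 9: P3: store L3 := 67  ⟶  IIIM  (L3)  txn=BusRdX  M[L3]=50
step 10: P3: store L5 := 15  ⟶  IIIM  (L5)  txn=∅  M[L5]=40
step 11: P1: load  L1  ⟶  SSII  (L1)  txn=BusRd  M[L1]=20
step 12: P2: load  L3  ⟶  IISO  (L3)  txn=BusRd  M[L3]=50
step 13: P1: load  L3  ⟶  ISSO  (L3)  txn=BusRd  M[L3]=50
step 14: P0: store L5 := 39  ⟶  MIII  (L5)  txn=BusRdX+Flush  M[L5]=15
step 15: P3: load  L5  ⟶  OIIS  (L5)  txn=BusRd  M[L5]=15
step 16: P0: store L3 := 89  ⟶  MIII  (L3)  txn=BusRdX+Flush  M[L3]=67
step 17: P0: load  L2  ⟶  SIIS  (L2)  txn=BusRd  M[L2]=70
step 18: P0: store L2 := 41  ⟶  MIII  (L2)  txn=BusUpgr  M[L2]=70
step 19: P1: load  L0  ⟶  IMII  (L0)  txn=∅  M[L0]=50
step 20: P1: store L3 := 20  ⟶  IMII  (L3)  txn=BusRdX+Flush  M[L3]=89
step 21: P3: load  L3  ⟶  IOIS  (L3)  txn=BusRd  M[L3]=89
step 22: P0: load  L6  ⟶  EIII  (L6)  txn=∅  M[L6]=50
step 23: P2: store L0 := 78  ⟶  IIMI  (L0)  txn=BusRdX+Flush  M[L0]=9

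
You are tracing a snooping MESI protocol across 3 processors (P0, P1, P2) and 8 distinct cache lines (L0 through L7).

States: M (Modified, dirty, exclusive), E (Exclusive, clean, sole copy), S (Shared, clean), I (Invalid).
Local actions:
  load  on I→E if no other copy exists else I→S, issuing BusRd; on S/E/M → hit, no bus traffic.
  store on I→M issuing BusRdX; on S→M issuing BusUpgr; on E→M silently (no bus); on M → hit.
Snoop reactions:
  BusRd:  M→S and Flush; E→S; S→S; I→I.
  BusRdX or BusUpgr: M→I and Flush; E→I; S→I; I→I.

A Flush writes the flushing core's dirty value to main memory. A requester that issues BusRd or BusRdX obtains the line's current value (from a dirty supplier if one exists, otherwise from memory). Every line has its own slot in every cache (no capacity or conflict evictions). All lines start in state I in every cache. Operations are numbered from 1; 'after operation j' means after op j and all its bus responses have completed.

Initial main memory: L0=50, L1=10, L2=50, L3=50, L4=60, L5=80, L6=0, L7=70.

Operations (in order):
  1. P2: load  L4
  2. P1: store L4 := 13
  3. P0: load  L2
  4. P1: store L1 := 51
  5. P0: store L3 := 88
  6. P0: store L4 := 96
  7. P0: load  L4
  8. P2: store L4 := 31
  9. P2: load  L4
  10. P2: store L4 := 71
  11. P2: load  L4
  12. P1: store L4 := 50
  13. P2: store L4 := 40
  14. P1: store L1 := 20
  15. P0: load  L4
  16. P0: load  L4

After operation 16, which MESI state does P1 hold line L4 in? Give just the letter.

  op1 P2: load  L4 → I/I/E on L4; bus BusRd; mem=60
  op2 P1: store L4 := 13 → I/M/I on L4; bus BusRdX; mem=60
  op3 P0: load  L2 → E/I/I on L2; bus BusRd; mem=50
  op4 P1: store L1 := 51 → I/M/I on L1; bus BusRdX; mem=10
  op5 P0: store L3 := 88 → M/I/I on L3; bus BusRdX; mem=50
  op6 P0: store L4 := 96 → M/I/I on L4; bus BusRdX Flush; mem=13
  op7 P0: load  L4 → M/I/I on L4; bus (none); mem=13
  op8 P2: store L4 := 31 → I/I/M on L4; bus BusRdX Flush; mem=96
  op9 P2: load  L4 → I/I/M on L4; bus (none); mem=96
  op10 P2: store L4 := 71 → I/I/M on L4; bus (none); mem=96
  op11 P2: load  L4 → I/I/M on L4; bus (none); mem=96
  op12 P1: store L4 := 50 → I/M/I on L4; bus BusRdX Flush; mem=71
  op13 P2: store L4 := 40 → I/I/M on L4; bus BusRdX Flush; mem=50
  op14 P1: store L1 := 20 → I/M/I on L1; bus (none); mem=10
  op15 P0: load  L4 → S/I/S on L4; bus BusRd Flush; mem=40
  op16 P0: load  L4 → S/I/S on L4; bus (none); mem=40

state = I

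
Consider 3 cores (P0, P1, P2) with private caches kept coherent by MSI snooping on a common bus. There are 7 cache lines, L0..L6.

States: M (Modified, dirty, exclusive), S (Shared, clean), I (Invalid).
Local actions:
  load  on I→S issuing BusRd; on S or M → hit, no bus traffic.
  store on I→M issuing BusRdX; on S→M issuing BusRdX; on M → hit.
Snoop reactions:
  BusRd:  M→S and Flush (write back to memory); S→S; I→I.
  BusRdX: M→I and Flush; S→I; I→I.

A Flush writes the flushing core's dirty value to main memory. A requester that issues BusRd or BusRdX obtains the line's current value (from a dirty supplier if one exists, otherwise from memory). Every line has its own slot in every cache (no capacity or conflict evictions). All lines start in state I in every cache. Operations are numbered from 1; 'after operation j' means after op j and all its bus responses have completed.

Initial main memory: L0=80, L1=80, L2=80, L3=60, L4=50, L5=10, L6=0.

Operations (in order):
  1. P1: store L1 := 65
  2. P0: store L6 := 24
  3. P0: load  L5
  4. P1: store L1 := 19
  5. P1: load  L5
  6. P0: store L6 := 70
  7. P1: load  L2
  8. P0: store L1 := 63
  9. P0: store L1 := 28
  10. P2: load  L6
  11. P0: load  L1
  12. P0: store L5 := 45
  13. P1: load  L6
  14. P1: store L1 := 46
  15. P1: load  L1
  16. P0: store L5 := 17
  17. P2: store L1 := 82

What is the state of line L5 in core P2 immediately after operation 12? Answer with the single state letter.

  op1 P1: store L1 := 65 → I/M/I on L1; bus BusRdX; mem=80
  op2 P0: store L6 := 24 → M/I/I on L6; bus BusRdX; mem=0
  op3 P0: load  L5 → S/I/I on L5; bus BusRd; mem=10
  op4 P1: store L1 := 19 → I/M/I on L1; bus (none); mem=80
  op5 P1: load  L5 → S/S/I on L5; bus BusRd; mem=10
  op6 P0: store L6 := 70 → M/I/I on L6; bus (none); mem=0
  op7 P1: load  L2 → I/S/I on L2; bus BusRd; mem=80
  op8 P0: store L1 := 63 → M/I/I on L1; bus BusRdX Flush; mem=19
  op9 P0: store L1 := 28 → M/I/I on L1; bus (none); mem=19
  op10 P2: load  L6 → S/I/S on L6; bus BusRd Flush; mem=70
  op11 P0: load  L1 → M/I/I on L1; bus (none); mem=19
  op12 P0: store L5 := 45 → M/I/I on L5; bus BusRdX; mem=10
  op13 P1: load  L6 → S/S/S on L6; bus BusRd; mem=70
  op14 P1: store L1 := 46 → I/M/I on L1; bus BusRdX Flush; mem=28
  op15 P1: load  L1 → I/M/I on L1; bus (none); mem=28
  op16 P0: store L5 := 17 → M/I/I on L5; bus (none); mem=10
  op17 P2: store L1 := 82 → I/I/M on L1; bus BusRdX Flush; mem=46

state = I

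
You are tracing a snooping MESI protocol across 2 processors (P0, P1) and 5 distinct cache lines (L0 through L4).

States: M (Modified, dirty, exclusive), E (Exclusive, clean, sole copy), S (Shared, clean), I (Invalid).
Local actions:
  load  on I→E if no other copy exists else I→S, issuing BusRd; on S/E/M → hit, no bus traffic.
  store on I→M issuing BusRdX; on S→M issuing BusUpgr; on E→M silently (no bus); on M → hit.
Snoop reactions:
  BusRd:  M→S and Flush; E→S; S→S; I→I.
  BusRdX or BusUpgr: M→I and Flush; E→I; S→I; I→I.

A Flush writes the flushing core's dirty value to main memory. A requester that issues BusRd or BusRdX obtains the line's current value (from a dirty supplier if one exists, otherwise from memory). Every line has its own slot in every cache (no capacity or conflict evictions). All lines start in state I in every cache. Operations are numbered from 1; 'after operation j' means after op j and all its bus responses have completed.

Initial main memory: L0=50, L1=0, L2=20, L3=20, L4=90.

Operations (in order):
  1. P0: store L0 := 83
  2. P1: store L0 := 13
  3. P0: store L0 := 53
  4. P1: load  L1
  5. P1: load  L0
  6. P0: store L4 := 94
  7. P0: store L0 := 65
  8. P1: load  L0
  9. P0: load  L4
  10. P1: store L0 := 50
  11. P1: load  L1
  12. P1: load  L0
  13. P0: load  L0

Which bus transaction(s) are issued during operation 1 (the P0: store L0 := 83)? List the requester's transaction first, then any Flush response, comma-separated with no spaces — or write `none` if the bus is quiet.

bus = BusRdX

1. P0: store L0 := 83  bus=[BusRdX]  L0: P0=M P1=I  mem[L0]=50
2. P1: store L0 := 13  bus=[BusRdX,Flush]  L0: P0=I P1=M  mem[L0]=83
3. P0: store L0 := 53  bus=[BusRdX,Flush]  L0: P0=M P1=I  mem[L0]=13
4. P1: load  L1  bus=[BusRd]  L1: P0=I P1=E  mem[L1]=0
5. P1: load  L0  bus=[BusRd,Flush]  L0: P0=S P1=S  mem[L0]=53
6. P0: store L4 := 94  bus=[BusRdX]  L4: P0=M P1=I  mem[L4]=90
7. P0: store L0 := 65  bus=[BusUpgr]  L0: P0=M P1=I  mem[L0]=53
8. P1: load  L0  bus=[BusRd,Flush]  L0: P0=S P1=S  mem[L0]=65
9. P0: load  L4  bus=[-]  L4: P0=M P1=I  mem[L4]=90
10. P1: store L0 := 50  bus=[BusUpgr]  L0: P0=I P1=M  mem[L0]=65
11. P1: load  L1  bus=[-]  L1: P0=I P1=E  mem[L1]=0
12. P1: load  L0  bus=[-]  L0: P0=I P1=M  mem[L0]=65
13. P0: load  L0  bus=[BusRd,Flush]  L0: P0=S P1=S  mem[L0]=50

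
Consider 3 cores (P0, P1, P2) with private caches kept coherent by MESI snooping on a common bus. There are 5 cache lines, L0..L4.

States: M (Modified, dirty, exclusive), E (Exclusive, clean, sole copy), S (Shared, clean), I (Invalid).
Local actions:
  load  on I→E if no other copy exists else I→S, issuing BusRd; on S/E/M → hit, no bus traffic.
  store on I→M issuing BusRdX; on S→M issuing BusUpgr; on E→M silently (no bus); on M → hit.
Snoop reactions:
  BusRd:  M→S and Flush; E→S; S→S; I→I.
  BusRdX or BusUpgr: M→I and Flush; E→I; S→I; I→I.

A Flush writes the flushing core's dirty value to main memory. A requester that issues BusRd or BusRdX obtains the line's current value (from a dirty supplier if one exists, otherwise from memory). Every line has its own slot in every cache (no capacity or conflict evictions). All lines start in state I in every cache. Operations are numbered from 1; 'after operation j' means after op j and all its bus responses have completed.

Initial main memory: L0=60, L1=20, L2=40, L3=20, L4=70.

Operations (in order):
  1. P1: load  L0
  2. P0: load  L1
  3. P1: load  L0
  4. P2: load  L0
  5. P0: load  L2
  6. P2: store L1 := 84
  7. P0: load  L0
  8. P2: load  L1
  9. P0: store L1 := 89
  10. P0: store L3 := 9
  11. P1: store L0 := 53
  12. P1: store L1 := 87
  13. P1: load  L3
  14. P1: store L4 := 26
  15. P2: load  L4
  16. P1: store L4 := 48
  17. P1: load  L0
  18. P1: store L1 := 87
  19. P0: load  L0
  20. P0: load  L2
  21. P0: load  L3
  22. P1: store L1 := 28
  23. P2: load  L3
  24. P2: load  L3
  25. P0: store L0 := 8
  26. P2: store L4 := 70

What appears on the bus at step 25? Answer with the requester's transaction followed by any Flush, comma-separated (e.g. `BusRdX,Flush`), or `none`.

[1] P1: load  L0 | P0:I, P1:E(60), P2:I | bus: BusRd
[2] P0: load  L1 | P0:E(20), P1:I, P2:I | bus: BusRd
[3] P1: load  L0 | P0:I, P1:E(60), P2:I | bus: none
[4] P2: load  L0 | P0:I, P1:S(60), P2:S(60) | bus: BusRd
[5] P0: load  L2 | P0:E(40), P1:I, P2:I | bus: BusRd
[6] P2: store L1 := 84 | P0:I, P1:I, P2:M(84) | bus: BusRdX
[7] P0: load  L0 | P0:S(60), P1:S(60), P2:S(60) | bus: BusRd
[8] P2: load  L1 | P0:I, P1:I, P2:M(84) | bus: none
[9] P0: store L1 := 89 | P0:M(89), P1:I, P2:I | bus: BusRdX,Flush
[10] P0: store L3 := 9 | P0:M(9), P1:I, P2:I | bus: BusRdX
[11] P1: store L0 := 53 | P0:I, P1:M(53), P2:I | bus: BusUpgr
[12] P1: store L1 := 87 | P0:I, P1:M(87), P2:I | bus: BusRdX,Flush
[13] P1: load  L3 | P0:S(9), P1:S(9), P2:I | bus: BusRd,Flush
[14] P1: store L4 := 26 | P0:I, P1:M(26), P2:I | bus: BusRdX
[15] P2: load  L4 | P0:I, P1:S(26), P2:S(26) | bus: BusRd,Flush
[16] P1: store L4 := 48 | P0:I, P1:M(48), P2:I | bus: BusUpgr
[17] P1: load  L0 | P0:I, P1:M(53), P2:I | bus: none
[18] P1: store L1 := 87 | P0:I, P1:M(87), P2:I | bus: none
[19] P0: load  L0 | P0:S(53), P1:S(53), P2:I | bus: BusRd,Flush
[20] P0: load  L2 | P0:E(40), P1:I, P2:I | bus: none
[21] P0: load  L3 | P0:S(9), P1:S(9), P2:I | bus: none
[22] P1: store L1 := 28 | P0:I, P1:M(28), P2:I | bus: none
[23] P2: load  L3 | P0:S(9), P1:S(9), P2:S(9) | bus: BusRd
[24] P2: load  L3 | P0:S(9), P1:S(9), P2:S(9) | bus: none
[25] P0: store L0 := 8 | P0:M(8), P1:I, P2:I | bus: BusUpgr
[26] P2: store L4 := 70 | P0:I, P1:I, P2:M(70) | bus: BusRdX,Flush

bus = BusUpgr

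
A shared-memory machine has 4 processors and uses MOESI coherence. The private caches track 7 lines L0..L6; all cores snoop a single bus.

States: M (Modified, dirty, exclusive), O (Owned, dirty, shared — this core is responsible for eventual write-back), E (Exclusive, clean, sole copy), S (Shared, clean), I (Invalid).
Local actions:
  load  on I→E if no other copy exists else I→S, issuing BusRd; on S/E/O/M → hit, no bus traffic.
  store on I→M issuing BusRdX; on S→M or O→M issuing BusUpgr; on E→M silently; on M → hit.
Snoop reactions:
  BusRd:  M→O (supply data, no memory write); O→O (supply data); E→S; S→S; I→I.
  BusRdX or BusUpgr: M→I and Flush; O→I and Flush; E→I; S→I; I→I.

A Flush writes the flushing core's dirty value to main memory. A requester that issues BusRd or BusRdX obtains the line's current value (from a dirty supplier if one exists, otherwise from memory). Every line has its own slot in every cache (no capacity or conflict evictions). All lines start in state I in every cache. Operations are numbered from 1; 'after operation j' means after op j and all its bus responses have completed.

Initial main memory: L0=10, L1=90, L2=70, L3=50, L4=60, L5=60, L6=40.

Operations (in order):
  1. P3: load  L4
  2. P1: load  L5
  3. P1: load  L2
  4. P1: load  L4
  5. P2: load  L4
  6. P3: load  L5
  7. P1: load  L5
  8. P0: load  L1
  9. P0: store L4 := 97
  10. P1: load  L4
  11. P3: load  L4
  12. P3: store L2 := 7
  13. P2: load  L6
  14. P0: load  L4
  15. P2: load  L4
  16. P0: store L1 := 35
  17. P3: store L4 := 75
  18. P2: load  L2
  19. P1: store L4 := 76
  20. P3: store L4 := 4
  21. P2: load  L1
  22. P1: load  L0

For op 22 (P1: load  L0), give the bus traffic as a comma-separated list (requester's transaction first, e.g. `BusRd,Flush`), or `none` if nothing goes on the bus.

bus = BusRd

[1] P3: load  L4 | P0:I, P1:I, P2:I, P3:E(60) | bus: BusRd
[2] P1: load  L5 | P0:I, P1:E(60), P2:I, P3:I | bus: BusRd
[3] P1: load  L2 | P0:I, P1:E(70), P2:I, P3:I | bus: BusRd
[4] P1: load  L4 | P0:I, P1:S(60), P2:I, P3:S(60) | bus: BusRd
[5] P2: load  L4 | P0:I, P1:S(60), P2:S(60), P3:S(60) | bus: BusRd
[6] P3: load  L5 | P0:I, P1:S(60), P2:I, P3:S(60) | bus: BusRd
[7] P1: load  L5 | P0:I, P1:S(60), P2:I, P3:S(60) | bus: none
[8] P0: load  L1 | P0:E(90), P1:I, P2:I, P3:I | bus: BusRd
[9] P0: store L4 := 97 | P0:M(97), P1:I, P2:I, P3:I | bus: BusRdX
[10] P1: load  L4 | P0:O(97), P1:S(97), P2:I, P3:I | bus: BusRd
[11] P3: load  L4 | P0:O(97), P1:S(97), P2:I, P3:S(97) | bus: BusRd
[12] P3: store L2 := 7 | P0:I, P1:I, P2:I, P3:M(7) | bus: BusRdX
[13] P2: load  L6 | P0:I, P1:I, P2:E(40), P3:I | bus: BusRd
[14] P0: load  L4 | P0:O(97), P1:S(97), P2:I, P3:S(97) | bus: none
[15] P2: load  L4 | P0:O(97), P1:S(97), P2:S(97), P3:S(97) | bus: BusRd
[16] P0: store L1 := 35 | P0:M(35), P1:I, P2:I, P3:I | bus: none
[17] P3: store L4 := 75 | P0:I, P1:I, P2:I, P3:M(75) | bus: BusUpgr,Flush
[18] P2: load  L2 | P0:I, P1:I, P2:S(7), P3:O(7) | bus: BusRd
[19] P1: store L4 := 76 | P0:I, P1:M(76), P2:I, P3:I | bus: BusRdX,Flush
[20] P3: store L4 := 4 | P0:I, P1:I, P2:I, P3:M(4) | bus: BusRdX,Flush
[21] P2: load  L1 | P0:O(35), P1:I, P2:S(35), P3:I | bus: BusRd
[22] P1: load  L0 | P0:I, P1:E(10), P2:I, P3:I | bus: BusRd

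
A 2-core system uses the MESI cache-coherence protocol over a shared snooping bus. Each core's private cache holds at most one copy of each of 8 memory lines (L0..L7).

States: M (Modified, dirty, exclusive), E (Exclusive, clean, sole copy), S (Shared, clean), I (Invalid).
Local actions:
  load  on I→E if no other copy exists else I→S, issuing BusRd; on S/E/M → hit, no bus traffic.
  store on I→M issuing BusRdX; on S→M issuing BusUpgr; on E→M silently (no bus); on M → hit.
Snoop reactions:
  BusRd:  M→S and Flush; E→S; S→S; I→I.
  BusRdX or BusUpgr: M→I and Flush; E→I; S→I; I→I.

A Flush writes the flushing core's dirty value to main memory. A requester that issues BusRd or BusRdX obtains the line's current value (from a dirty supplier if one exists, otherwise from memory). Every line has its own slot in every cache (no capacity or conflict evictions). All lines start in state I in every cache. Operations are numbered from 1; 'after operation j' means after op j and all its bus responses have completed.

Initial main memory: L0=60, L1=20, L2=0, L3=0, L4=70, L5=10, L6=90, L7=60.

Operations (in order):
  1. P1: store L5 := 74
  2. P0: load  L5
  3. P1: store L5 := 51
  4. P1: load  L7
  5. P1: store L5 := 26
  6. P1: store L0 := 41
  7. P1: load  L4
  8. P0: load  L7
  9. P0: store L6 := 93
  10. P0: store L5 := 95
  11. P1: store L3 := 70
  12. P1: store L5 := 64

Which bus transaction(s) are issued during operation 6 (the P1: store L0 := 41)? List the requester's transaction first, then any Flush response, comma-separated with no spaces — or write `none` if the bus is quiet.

1. P1: store L5 := 74  bus=[BusRdX]  L5: P0=I P1=M  mem[L5]=10
2. P0: load  L5  bus=[BusRd,Flush]  L5: P0=S P1=S  mem[L5]=74
3. P1: store L5 := 51  bus=[BusUpgr]  L5: P0=I P1=M  mem[L5]=74
4. P1: load  L7  bus=[BusRd]  L7: P0=I P1=E  mem[L7]=60
5. P1: store L5 := 26  bus=[-]  L5: P0=I P1=M  mem[L5]=74
6. P1: store L0 := 41  bus=[BusRdX]  L0: P0=I P1=M  mem[L0]=60
7. P1: load  L4  bus=[BusRd]  L4: P0=I P1=E  mem[L4]=70
8. P0: load  L7  bus=[BusRd]  L7: P0=S P1=S  mem[L7]=60
9. P0: store L6 := 93  bus=[BusRdX]  L6: P0=M P1=I  mem[L6]=90
10. P0: store L5 := 95  bus=[BusRdX,Flush]  L5: P0=M P1=I  mem[L5]=26
11. P1: store L3 := 70  bus=[BusRdX]  L3: P0=I P1=M  mem[L3]=0
12. P1: store L5 := 64  bus=[BusRdX,Flush]  L5: P0=I P1=M  mem[L5]=95

bus = BusRdX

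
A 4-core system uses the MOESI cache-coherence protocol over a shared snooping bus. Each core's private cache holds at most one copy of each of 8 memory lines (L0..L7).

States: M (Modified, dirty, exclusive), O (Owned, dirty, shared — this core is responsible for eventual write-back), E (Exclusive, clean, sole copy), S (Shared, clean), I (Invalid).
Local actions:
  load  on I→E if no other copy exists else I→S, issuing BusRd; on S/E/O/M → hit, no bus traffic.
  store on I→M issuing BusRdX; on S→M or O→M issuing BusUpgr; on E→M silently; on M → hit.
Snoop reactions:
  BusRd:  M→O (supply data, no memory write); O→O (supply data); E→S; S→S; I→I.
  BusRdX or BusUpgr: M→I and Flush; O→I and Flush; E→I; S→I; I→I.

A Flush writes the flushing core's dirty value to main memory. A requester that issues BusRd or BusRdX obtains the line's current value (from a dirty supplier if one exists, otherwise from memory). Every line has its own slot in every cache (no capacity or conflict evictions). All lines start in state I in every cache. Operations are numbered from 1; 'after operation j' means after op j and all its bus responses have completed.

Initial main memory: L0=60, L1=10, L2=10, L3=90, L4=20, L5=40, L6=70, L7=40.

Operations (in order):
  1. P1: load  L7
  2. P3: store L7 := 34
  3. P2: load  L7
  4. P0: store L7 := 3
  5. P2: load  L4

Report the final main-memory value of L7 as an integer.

step 1: P1: load  L7  ⟶  IEII  (L7)  txn=BusRd  M[L7]=40
step 2: P3: store L7 := 34  ⟶  IIIM  (L7)  txn=BusRdX  M[L7]=40
step 3: P2: load  L7  ⟶  IISO  (L7)  txn=BusRd  M[L7]=40
step 4: P0: store L7 := 3  ⟶  MIII  (L7)  txn=BusRdX+Flush  M[L7]=34
step 5: P2: load  L4  ⟶  IIEI  (L4)  txn=BusRd  M[L4]=20

memory[L7] = 34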